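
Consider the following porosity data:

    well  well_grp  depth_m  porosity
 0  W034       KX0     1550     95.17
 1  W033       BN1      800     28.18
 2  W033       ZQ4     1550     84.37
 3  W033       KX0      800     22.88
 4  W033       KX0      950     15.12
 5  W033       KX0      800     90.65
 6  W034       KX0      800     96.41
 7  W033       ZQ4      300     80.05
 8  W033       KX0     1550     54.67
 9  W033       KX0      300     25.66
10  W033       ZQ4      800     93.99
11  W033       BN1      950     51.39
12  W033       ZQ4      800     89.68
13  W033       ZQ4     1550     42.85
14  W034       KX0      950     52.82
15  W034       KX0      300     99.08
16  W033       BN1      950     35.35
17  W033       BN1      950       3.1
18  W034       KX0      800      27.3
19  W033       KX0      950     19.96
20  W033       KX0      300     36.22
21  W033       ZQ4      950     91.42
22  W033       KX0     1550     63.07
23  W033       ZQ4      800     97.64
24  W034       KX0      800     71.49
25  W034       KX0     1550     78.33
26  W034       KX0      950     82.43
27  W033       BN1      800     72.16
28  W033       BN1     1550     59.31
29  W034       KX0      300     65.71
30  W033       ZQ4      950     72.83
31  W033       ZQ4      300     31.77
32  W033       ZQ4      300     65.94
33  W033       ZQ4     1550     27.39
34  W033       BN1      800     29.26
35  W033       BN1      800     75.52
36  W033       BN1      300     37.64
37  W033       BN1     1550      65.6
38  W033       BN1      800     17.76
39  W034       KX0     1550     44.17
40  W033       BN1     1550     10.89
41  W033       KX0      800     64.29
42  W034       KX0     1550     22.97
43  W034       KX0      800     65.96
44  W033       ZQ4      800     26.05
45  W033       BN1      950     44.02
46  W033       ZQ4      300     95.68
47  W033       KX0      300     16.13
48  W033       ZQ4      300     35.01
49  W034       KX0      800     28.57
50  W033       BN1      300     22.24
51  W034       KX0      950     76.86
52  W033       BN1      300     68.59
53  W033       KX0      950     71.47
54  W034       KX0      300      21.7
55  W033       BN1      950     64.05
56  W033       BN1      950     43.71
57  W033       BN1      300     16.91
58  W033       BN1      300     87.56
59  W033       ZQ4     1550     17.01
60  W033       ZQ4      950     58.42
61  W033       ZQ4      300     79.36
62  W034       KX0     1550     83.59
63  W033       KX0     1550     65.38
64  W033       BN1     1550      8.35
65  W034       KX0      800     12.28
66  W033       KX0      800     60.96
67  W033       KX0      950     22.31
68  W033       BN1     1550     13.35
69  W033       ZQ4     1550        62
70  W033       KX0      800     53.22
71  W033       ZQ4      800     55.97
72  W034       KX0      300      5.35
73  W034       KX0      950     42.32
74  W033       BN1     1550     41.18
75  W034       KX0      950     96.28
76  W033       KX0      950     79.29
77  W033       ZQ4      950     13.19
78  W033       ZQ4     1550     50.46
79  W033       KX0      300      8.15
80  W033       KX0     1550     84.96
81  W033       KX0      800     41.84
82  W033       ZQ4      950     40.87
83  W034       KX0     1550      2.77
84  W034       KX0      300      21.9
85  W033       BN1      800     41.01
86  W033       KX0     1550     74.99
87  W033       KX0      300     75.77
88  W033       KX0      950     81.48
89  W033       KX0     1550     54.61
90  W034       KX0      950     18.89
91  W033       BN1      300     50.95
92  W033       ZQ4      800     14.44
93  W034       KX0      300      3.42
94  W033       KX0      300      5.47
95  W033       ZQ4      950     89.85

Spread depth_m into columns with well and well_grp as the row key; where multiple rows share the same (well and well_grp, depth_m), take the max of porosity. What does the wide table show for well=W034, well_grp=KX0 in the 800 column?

96.41

Rows with well=W034, well_grp=KX0 and depth_m=800: porosity values are 96.41, 27.3, 71.49, 65.96, 28.57, 12.28.
max(96.41, 27.3, 71.49, 65.96, 28.57, 12.28) = 96.41.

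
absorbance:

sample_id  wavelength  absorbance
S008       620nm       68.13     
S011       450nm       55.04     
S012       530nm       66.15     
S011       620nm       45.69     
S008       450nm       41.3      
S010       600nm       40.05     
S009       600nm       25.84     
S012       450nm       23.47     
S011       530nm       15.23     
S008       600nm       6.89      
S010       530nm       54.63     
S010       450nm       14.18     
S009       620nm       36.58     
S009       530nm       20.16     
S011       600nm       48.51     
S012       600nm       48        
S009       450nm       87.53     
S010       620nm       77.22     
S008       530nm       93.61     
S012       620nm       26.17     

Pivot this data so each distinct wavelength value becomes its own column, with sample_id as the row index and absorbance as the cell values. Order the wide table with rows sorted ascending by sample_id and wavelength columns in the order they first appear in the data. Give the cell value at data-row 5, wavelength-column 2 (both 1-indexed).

23.47

With rows sorted ascending by sample_id, row 5 is sample_id=S012. wavelength columns in first-appearance order: 620nm, 450nm, 530nm, 600nm; column 2 is 450nm.
Long rows with sample_id=S012, wavelength=450nm: absorbance = 23.47.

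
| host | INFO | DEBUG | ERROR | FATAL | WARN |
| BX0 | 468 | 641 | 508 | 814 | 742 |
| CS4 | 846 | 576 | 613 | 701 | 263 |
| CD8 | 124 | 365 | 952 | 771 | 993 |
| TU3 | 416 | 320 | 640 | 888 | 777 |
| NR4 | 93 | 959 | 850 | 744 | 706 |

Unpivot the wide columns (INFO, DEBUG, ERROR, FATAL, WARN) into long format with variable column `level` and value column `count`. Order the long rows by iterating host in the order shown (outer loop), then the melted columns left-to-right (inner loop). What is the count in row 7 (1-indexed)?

25 rows total (5 × 5). Row 7: index ⌊(7-1)/5⌋ = 1 into host → CS4; (7-1) mod 5 = 1 into the melted columns → DEBUG.
So row 7 is (CS4, DEBUG, 576); count = 576.

576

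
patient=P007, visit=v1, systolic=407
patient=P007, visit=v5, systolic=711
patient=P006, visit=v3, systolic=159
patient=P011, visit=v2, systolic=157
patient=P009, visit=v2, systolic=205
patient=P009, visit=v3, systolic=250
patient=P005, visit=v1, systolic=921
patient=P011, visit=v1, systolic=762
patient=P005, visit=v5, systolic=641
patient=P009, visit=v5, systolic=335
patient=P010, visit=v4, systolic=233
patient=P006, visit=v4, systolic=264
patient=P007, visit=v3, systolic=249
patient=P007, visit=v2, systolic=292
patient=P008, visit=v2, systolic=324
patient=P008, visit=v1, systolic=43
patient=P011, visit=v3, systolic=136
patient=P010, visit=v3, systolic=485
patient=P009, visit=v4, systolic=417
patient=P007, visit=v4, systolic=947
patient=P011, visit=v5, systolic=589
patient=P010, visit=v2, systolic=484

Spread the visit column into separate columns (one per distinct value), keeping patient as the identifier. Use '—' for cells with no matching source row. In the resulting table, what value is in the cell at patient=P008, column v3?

No long-format row has patient=P008 and visit=v3, so the cell is —.

—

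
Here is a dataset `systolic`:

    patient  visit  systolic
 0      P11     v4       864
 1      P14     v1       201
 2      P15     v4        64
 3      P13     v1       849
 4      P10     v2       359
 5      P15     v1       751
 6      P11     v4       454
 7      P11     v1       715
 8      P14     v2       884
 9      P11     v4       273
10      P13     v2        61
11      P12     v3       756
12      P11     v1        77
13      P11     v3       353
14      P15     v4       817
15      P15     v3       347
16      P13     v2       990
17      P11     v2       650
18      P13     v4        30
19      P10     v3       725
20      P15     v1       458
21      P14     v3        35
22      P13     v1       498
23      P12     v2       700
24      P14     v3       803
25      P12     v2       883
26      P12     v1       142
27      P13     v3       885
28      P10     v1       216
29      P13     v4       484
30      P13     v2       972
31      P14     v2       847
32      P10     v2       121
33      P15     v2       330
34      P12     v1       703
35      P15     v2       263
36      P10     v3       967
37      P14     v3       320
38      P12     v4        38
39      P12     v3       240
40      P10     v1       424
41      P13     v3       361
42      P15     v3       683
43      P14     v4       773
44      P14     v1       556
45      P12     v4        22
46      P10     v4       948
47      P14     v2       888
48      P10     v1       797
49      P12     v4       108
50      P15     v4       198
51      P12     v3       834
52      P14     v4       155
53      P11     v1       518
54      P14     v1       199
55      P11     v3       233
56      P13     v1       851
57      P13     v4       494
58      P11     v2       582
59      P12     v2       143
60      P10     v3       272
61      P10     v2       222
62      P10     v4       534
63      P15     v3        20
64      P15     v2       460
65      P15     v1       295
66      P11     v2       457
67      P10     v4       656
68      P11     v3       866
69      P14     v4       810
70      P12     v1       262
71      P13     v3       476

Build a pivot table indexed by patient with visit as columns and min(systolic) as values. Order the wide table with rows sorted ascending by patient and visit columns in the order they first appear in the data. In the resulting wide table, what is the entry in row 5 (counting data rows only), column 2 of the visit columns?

199

With rows sorted ascending by patient, row 5 is patient=P14. visit columns in first-appearance order: v4, v1, v2, v3; column 2 is v1.
Long rows with patient=P14, visit=v1: min(201, 556, 199) = 199.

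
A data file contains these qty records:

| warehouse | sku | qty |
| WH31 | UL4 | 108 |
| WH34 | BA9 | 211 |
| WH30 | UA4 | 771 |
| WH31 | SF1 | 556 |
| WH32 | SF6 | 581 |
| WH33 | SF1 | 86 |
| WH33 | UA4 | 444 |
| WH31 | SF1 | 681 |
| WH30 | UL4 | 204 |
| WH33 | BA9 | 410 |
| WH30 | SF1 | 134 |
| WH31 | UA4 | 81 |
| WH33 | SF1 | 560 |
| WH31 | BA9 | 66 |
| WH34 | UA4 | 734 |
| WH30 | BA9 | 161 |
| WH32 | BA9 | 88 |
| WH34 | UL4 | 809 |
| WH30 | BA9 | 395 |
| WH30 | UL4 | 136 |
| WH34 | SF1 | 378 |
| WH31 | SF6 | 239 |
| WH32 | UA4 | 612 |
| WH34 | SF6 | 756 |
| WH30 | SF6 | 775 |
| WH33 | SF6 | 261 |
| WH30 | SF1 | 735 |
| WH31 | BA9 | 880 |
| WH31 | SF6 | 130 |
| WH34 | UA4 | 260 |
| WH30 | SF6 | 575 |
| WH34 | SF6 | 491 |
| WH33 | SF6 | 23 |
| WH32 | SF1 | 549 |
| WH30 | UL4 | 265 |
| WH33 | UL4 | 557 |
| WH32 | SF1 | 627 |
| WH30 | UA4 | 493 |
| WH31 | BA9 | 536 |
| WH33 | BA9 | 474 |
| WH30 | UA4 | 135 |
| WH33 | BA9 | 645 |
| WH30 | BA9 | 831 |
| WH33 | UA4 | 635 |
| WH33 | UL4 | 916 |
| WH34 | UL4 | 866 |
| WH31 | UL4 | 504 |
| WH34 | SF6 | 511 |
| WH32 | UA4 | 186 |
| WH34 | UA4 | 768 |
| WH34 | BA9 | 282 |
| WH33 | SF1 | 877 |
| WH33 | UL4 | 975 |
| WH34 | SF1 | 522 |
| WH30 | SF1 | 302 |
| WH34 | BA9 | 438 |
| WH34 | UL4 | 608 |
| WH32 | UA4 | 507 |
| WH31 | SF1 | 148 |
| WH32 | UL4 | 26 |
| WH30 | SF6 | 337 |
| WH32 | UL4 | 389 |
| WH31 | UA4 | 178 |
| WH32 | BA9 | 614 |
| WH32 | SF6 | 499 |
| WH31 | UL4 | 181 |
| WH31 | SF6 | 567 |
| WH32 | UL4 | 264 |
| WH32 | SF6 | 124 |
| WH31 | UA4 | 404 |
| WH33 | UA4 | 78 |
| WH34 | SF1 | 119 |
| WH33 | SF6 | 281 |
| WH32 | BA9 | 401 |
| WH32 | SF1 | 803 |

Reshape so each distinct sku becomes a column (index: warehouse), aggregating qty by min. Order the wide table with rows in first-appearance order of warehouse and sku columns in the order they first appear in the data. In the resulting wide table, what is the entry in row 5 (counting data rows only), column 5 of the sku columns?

With rows in first-appearance order of warehouse, row 5 is warehouse=WH33. sku columns in first-appearance order: UL4, BA9, UA4, SF1, SF6; column 5 is SF6.
Long rows with warehouse=WH33, sku=SF6: min(261, 23, 281) = 23.

23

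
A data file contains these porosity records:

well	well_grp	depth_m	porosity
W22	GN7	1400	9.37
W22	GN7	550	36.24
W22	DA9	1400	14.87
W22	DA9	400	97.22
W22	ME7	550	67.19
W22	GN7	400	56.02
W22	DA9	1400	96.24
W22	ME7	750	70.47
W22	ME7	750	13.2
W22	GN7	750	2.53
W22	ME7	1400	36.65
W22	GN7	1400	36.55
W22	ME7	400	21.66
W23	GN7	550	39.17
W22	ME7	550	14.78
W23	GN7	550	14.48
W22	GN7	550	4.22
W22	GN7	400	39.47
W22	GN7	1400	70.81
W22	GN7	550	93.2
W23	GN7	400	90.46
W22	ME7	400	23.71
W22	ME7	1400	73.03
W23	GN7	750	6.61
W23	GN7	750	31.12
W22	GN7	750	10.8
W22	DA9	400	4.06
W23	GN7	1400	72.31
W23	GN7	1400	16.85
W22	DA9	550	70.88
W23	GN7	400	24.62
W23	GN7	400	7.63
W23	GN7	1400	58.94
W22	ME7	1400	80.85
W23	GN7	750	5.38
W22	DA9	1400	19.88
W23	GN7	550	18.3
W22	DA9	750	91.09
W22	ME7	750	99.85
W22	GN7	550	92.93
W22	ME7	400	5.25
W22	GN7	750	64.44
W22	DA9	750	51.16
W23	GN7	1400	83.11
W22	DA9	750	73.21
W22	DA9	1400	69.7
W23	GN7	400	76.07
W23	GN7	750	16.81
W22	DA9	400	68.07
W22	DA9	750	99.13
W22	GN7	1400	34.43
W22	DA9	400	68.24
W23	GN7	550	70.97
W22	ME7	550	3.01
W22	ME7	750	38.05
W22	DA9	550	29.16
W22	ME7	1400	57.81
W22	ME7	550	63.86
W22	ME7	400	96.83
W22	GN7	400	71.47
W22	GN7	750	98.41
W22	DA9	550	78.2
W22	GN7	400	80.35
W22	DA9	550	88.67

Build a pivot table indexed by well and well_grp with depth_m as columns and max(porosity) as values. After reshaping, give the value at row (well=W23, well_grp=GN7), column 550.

Rows with well=W23, well_grp=GN7 and depth_m=550: porosity values are 39.17, 14.48, 18.3, 70.97.
max(39.17, 14.48, 18.3, 70.97) = 70.97.

70.97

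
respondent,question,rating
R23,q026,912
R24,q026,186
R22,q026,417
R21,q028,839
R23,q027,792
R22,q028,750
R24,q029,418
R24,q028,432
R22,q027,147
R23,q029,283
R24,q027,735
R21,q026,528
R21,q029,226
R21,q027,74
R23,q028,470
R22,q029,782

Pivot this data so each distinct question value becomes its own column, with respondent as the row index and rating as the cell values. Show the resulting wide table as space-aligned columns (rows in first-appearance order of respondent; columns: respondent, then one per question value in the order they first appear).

Columns: respondent plus the 4 distinct question values (q026, q028, q027, q029).
For example, row R23 column q026 takes rating=912 from the long row (R23, q026).

respondent  q026  q028  q027  q029
R23         912   470   792   283 
R24         186   432   735   418 
R22         417   750   147   782 
R21         528   839   74    226 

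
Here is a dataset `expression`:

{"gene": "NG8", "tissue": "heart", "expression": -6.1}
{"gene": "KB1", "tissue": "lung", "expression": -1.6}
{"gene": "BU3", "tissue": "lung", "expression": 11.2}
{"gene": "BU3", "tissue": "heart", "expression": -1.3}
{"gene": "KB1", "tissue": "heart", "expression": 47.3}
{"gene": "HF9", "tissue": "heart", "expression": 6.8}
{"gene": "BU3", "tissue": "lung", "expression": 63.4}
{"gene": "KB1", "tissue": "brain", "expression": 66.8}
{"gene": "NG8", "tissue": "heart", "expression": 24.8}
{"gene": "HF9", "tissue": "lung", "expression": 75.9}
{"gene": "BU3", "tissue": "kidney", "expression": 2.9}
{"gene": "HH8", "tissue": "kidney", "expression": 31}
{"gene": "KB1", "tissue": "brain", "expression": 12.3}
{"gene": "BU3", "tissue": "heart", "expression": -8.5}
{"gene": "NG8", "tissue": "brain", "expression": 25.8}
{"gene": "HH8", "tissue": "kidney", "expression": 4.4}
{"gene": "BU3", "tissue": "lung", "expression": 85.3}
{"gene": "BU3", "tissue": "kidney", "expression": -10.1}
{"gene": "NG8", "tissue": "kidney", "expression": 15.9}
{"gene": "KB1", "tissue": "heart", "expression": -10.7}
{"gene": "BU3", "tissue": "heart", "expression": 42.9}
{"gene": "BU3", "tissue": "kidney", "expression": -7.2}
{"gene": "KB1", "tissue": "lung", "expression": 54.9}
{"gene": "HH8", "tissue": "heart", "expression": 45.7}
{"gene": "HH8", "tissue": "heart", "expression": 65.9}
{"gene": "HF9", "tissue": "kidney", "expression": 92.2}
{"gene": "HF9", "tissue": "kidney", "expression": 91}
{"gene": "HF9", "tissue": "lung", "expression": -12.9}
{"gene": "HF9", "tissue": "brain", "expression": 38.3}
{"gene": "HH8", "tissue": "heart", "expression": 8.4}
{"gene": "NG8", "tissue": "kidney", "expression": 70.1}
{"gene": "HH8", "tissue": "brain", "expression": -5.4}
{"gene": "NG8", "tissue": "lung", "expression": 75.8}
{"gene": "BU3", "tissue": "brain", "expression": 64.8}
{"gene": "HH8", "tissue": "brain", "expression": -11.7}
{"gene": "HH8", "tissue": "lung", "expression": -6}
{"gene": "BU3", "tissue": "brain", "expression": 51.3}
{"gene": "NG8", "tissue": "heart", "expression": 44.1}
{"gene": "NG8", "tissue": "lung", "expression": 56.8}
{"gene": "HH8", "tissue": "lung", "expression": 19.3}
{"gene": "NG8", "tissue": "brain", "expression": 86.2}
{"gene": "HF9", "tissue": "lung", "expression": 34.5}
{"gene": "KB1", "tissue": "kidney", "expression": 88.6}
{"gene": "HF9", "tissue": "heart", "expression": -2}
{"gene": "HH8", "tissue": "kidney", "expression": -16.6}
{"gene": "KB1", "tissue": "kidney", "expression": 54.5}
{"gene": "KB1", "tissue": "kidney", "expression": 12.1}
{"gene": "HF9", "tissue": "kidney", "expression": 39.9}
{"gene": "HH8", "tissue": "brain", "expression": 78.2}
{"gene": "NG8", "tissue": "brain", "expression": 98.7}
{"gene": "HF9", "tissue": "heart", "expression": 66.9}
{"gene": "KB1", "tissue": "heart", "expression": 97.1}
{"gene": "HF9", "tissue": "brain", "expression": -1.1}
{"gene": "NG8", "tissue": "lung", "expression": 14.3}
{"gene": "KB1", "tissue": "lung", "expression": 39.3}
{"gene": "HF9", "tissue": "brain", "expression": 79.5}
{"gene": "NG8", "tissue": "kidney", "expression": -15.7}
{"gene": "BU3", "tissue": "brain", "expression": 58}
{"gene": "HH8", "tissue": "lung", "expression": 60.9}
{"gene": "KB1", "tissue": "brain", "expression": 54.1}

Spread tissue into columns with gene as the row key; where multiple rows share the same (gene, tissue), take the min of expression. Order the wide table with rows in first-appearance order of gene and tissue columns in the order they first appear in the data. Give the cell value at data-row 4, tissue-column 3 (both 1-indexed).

With rows in first-appearance order of gene, row 4 is gene=HF9. tissue columns in first-appearance order: heart, lung, brain, kidney; column 3 is brain.
Long rows with gene=HF9, tissue=brain: min(38.3, -1.1, 79.5) = -1.1.

-1.1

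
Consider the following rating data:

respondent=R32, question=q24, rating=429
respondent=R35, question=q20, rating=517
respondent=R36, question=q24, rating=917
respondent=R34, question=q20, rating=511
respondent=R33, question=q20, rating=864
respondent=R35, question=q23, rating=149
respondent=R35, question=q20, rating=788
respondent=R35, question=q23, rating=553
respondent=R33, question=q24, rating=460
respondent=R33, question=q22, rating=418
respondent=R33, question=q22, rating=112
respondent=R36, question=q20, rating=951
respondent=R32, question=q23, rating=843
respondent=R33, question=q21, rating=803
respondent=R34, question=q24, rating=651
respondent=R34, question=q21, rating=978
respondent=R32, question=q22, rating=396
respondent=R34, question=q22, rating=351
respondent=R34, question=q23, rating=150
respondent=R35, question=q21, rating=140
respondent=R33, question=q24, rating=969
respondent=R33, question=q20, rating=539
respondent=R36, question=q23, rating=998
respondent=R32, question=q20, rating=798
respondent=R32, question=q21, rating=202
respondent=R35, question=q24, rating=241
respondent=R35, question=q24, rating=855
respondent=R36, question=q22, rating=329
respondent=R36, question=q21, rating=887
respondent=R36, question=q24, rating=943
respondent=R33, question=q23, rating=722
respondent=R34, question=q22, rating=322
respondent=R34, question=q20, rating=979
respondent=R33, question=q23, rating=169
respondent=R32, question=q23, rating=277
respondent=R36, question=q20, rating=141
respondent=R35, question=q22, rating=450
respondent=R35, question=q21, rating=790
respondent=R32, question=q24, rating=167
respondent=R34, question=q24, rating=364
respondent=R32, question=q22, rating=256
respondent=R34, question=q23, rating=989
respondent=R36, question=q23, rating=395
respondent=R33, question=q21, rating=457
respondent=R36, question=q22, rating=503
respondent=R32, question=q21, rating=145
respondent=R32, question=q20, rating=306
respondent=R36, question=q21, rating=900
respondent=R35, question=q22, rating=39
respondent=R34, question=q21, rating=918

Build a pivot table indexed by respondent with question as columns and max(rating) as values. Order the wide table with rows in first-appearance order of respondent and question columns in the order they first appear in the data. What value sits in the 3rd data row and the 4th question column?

With rows in first-appearance order of respondent, row 3 is respondent=R36. question columns in first-appearance order: q24, q20, q23, q22, q21; column 4 is q22.
Long rows with respondent=R36, question=q22: max(329, 503) = 503.

503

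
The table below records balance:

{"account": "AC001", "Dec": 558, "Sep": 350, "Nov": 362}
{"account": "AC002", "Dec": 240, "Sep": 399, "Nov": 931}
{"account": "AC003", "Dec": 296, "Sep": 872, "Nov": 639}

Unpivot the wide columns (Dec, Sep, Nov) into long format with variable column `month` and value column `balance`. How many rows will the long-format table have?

3 account values × 3 melted columns = 9 rows.

9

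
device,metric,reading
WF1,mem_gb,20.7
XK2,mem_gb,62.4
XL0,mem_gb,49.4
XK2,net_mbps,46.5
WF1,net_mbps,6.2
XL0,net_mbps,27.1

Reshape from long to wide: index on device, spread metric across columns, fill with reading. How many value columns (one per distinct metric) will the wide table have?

2

2 distinct metric values: mem_gb, net_mbps.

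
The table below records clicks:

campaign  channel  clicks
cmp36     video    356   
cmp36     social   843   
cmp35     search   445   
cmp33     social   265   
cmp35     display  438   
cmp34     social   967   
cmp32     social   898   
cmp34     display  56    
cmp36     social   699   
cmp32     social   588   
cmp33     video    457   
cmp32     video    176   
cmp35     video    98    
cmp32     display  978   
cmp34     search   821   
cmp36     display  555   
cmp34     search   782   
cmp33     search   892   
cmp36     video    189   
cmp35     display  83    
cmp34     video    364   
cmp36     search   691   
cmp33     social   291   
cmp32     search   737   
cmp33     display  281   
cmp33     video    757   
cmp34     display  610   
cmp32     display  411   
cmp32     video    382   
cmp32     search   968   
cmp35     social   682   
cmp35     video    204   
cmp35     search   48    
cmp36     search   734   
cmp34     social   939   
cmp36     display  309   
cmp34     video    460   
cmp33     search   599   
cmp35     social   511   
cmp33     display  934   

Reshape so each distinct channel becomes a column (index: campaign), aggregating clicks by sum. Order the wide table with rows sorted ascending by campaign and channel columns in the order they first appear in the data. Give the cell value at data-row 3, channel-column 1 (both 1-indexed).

With rows sorted ascending by campaign, row 3 is campaign=cmp34. channel columns in first-appearance order: video, social, search, display; column 1 is video.
Long rows with campaign=cmp34, channel=video: 364 + 460 = 824.

824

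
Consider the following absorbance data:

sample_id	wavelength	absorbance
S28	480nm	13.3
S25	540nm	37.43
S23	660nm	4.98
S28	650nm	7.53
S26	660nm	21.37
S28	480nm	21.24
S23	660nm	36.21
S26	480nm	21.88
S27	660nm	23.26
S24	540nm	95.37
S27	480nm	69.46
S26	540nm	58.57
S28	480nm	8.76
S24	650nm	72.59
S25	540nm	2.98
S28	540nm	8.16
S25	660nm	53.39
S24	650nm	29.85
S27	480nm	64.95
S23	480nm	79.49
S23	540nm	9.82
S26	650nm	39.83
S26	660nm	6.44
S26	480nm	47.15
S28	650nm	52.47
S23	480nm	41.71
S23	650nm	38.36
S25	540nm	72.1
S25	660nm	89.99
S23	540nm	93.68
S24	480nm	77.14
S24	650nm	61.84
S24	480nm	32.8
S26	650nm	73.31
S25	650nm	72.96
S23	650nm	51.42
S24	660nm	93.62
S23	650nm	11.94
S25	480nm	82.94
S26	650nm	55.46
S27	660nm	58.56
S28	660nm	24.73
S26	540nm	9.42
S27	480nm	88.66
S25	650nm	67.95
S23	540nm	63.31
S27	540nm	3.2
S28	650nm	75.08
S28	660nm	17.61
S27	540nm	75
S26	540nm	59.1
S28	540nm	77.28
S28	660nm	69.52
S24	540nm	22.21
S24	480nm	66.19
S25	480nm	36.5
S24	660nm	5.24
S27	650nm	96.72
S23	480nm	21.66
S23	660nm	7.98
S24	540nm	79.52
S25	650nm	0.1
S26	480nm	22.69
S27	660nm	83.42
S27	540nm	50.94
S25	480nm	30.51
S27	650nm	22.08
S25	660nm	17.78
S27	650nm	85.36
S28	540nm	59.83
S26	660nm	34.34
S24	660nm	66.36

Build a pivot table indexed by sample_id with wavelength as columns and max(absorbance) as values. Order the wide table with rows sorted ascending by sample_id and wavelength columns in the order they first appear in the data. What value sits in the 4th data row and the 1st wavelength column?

47.15

With rows sorted ascending by sample_id, row 4 is sample_id=S26. wavelength columns in first-appearance order: 480nm, 540nm, 660nm, 650nm; column 1 is 480nm.
Long rows with sample_id=S26, wavelength=480nm: max(21.88, 47.15, 22.69) = 47.15.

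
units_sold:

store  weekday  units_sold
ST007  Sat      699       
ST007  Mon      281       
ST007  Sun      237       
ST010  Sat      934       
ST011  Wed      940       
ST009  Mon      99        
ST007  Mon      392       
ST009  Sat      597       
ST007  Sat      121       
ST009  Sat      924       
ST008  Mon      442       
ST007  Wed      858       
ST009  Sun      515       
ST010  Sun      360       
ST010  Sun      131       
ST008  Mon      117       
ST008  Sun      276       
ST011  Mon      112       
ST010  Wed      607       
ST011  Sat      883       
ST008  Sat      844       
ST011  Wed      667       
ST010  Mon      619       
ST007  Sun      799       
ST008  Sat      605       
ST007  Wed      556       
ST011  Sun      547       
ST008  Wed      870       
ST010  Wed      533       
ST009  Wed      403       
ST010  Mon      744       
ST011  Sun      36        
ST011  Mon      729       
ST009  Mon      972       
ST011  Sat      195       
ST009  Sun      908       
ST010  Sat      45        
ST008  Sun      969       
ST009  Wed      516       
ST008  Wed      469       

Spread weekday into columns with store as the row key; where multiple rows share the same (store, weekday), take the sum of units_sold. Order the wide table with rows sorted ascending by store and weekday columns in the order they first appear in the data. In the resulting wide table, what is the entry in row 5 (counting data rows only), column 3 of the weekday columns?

583

With rows sorted ascending by store, row 5 is store=ST011. weekday columns in first-appearance order: Sat, Mon, Sun, Wed; column 3 is Sun.
Long rows with store=ST011, weekday=Sun: 547 + 36 = 583.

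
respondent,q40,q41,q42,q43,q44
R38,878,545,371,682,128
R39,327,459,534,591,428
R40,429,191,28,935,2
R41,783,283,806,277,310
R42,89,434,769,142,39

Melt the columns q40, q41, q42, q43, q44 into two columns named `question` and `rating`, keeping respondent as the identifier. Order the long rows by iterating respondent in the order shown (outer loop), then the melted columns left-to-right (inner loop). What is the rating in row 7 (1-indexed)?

25 rows total (5 × 5). Row 7: index ⌊(7-1)/5⌋ = 1 into respondent → R39; (7-1) mod 5 = 1 into the melted columns → q41.
So row 7 is (R39, q41, 459); rating = 459.

459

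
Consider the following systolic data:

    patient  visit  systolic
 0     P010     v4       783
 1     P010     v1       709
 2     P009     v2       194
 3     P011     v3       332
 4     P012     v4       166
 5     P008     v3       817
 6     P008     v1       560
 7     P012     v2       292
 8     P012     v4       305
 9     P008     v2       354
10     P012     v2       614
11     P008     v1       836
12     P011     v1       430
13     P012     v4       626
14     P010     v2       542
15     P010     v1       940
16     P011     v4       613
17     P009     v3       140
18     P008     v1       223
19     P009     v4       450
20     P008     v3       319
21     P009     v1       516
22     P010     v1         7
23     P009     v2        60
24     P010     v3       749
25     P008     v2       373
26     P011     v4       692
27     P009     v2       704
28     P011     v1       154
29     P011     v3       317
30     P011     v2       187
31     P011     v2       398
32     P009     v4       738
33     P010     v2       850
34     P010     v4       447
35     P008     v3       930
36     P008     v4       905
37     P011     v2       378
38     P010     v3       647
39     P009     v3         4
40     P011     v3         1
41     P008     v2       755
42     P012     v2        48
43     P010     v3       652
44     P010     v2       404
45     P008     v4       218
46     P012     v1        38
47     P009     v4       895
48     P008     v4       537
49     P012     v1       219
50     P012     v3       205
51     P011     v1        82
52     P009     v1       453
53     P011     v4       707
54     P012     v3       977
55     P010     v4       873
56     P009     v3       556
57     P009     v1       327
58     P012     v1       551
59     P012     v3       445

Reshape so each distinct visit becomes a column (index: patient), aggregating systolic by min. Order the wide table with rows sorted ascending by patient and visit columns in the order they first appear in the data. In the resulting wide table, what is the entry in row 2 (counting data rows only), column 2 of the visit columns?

327

With rows sorted ascending by patient, row 2 is patient=P009. visit columns in first-appearance order: v4, v1, v2, v3; column 2 is v1.
Long rows with patient=P009, visit=v1: min(516, 453, 327) = 327.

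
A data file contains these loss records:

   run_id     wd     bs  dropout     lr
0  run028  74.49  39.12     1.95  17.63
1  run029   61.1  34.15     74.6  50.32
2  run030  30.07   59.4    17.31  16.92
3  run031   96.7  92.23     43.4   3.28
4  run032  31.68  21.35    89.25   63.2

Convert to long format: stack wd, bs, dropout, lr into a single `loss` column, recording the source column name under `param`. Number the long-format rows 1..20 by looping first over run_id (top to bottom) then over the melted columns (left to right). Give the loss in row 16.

3.28

20 rows total (5 × 4). Row 16: index ⌊(16-1)/4⌋ = 3 into run_id → run031; (16-1) mod 4 = 3 into the melted columns → lr.
So row 16 is (run031, lr, 3.28); loss = 3.28.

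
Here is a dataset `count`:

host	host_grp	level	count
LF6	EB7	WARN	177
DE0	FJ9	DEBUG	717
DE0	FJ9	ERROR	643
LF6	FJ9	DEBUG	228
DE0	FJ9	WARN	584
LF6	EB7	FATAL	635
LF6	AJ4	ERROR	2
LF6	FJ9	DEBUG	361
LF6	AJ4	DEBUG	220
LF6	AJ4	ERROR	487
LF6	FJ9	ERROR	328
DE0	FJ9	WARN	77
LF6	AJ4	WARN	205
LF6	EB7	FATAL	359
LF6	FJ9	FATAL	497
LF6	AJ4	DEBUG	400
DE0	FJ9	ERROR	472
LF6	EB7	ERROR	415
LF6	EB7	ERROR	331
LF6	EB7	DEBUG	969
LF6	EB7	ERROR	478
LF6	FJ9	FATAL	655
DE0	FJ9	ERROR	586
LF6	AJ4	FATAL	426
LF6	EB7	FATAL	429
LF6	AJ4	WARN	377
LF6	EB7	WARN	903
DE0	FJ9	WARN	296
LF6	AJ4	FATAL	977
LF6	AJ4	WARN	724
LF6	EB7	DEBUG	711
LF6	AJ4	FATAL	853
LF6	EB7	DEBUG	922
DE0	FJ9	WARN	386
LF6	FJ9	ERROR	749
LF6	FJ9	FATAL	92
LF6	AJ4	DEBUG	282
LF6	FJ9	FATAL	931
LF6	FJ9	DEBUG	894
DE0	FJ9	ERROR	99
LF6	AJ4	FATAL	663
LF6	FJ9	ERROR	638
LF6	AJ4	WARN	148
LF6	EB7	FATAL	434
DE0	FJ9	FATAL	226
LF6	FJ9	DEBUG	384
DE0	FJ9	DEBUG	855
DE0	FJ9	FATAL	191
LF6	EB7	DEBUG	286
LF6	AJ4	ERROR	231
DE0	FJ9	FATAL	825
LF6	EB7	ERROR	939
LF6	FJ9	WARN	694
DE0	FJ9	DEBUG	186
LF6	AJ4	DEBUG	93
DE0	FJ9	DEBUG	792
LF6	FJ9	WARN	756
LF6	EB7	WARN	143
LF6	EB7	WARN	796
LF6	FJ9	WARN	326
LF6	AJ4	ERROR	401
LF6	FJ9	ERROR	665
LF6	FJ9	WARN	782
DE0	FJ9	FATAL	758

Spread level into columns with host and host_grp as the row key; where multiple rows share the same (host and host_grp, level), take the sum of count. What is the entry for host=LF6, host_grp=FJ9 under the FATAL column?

2175

Rows with host=LF6, host_grp=FJ9 and level=FATAL: count values are 497, 655, 92, 931.
497 + 655 + 92 + 931 = 2175.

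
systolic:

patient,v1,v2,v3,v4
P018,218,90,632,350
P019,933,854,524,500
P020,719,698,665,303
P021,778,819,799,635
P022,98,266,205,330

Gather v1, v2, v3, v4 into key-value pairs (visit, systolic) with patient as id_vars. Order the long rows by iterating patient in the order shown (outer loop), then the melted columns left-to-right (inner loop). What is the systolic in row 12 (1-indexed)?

303

20 rows total (5 × 4). Row 12: index ⌊(12-1)/4⌋ = 2 into patient → P020; (12-1) mod 4 = 3 into the melted columns → v4.
So row 12 is (P020, v4, 303); systolic = 303.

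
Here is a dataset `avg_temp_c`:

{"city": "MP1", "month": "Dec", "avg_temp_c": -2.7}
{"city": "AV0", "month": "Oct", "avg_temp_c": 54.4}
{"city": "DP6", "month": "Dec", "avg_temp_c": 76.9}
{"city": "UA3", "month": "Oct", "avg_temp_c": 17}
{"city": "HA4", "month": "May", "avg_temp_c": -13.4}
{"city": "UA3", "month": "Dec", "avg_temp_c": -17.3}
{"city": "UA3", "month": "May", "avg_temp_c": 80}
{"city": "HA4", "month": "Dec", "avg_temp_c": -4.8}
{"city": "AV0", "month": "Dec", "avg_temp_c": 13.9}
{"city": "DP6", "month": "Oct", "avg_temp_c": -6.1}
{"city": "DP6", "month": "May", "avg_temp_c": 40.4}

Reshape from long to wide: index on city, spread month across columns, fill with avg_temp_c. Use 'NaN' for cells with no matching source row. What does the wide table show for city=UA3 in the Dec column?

-17.3

The long row with city=UA3, month=Dec has avg_temp_c=-17.3.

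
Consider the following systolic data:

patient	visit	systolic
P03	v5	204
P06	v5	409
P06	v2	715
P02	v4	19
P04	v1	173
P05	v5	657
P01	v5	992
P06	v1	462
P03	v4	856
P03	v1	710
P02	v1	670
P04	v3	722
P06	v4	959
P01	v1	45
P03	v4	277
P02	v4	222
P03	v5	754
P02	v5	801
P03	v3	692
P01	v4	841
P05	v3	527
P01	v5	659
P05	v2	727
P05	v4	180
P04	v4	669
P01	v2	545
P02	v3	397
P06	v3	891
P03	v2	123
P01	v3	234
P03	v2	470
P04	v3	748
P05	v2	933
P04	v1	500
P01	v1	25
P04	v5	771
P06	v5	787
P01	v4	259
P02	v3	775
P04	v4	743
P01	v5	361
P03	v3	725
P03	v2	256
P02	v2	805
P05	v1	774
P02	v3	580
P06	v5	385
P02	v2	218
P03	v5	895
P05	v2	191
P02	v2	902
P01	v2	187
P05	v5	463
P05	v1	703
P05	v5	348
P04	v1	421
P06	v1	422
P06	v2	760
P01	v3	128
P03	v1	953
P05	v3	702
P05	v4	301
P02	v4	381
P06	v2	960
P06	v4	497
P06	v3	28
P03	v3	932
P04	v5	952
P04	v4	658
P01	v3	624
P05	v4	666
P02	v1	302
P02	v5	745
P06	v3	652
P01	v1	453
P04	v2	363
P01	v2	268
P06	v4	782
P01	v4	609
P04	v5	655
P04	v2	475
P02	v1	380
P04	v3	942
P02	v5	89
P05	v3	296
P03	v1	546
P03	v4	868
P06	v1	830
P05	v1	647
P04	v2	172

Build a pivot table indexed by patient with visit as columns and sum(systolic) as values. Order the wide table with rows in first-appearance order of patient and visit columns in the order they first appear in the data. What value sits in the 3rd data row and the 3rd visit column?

622

With rows in first-appearance order of patient, row 3 is patient=P02. visit columns in first-appearance order: v5, v2, v4, v1, v3; column 3 is v4.
Long rows with patient=P02, visit=v4: 19 + 222 + 381 = 622.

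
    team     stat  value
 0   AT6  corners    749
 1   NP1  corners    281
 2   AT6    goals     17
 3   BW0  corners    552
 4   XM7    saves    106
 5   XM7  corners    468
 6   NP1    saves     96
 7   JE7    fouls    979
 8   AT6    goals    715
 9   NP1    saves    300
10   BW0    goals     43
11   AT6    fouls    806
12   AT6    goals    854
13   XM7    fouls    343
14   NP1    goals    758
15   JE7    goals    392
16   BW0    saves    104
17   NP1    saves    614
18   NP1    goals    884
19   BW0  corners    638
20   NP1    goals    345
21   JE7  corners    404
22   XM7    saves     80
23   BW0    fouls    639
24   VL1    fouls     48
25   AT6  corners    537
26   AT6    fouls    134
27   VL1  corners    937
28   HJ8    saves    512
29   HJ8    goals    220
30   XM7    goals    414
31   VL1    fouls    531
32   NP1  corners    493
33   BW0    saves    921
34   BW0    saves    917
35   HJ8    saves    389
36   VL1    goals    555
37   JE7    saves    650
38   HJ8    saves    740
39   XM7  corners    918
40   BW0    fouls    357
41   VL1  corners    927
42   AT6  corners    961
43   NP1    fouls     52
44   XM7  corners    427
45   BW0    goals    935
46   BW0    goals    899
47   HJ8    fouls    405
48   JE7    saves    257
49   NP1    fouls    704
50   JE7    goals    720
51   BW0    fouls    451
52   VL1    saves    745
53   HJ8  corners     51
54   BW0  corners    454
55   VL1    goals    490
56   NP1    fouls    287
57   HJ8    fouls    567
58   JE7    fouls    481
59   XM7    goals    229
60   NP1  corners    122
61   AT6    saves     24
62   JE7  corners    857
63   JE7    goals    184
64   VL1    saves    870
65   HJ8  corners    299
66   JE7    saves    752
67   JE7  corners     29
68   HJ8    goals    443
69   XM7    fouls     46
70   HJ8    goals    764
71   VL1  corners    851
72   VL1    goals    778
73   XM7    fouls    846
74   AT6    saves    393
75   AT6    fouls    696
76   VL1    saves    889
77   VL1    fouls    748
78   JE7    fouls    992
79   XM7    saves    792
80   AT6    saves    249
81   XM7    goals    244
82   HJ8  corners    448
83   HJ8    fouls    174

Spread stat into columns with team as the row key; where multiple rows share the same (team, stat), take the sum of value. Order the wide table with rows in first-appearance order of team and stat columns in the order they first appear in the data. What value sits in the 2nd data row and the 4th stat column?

With rows in first-appearance order of team, row 2 is team=NP1. stat columns in first-appearance order: corners, goals, saves, fouls; column 4 is fouls.
Long rows with team=NP1, stat=fouls: 52 + 704 + 287 = 1043.

1043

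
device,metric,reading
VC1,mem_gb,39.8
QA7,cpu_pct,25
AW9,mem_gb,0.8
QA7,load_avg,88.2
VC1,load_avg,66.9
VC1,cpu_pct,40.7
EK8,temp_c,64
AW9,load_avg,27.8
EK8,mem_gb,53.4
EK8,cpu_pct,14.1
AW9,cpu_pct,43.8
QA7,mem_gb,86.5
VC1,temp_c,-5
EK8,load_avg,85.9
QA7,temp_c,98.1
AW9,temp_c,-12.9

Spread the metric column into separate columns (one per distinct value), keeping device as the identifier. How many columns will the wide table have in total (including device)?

1 column for device plus 4 distinct metric values → 5 columns.

5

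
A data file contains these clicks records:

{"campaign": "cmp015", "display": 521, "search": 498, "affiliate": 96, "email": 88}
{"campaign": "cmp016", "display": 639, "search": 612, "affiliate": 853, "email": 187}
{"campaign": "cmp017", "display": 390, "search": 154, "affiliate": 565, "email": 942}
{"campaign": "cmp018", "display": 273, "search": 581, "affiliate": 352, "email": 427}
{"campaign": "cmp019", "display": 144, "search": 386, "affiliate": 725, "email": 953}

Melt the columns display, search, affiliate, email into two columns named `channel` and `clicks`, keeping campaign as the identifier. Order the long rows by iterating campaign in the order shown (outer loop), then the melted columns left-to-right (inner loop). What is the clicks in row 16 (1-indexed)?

20 rows total (5 × 4). Row 16: index ⌊(16-1)/4⌋ = 3 into campaign → cmp018; (16-1) mod 4 = 3 into the melted columns → email.
So row 16 is (cmp018, email, 427); clicks = 427.

427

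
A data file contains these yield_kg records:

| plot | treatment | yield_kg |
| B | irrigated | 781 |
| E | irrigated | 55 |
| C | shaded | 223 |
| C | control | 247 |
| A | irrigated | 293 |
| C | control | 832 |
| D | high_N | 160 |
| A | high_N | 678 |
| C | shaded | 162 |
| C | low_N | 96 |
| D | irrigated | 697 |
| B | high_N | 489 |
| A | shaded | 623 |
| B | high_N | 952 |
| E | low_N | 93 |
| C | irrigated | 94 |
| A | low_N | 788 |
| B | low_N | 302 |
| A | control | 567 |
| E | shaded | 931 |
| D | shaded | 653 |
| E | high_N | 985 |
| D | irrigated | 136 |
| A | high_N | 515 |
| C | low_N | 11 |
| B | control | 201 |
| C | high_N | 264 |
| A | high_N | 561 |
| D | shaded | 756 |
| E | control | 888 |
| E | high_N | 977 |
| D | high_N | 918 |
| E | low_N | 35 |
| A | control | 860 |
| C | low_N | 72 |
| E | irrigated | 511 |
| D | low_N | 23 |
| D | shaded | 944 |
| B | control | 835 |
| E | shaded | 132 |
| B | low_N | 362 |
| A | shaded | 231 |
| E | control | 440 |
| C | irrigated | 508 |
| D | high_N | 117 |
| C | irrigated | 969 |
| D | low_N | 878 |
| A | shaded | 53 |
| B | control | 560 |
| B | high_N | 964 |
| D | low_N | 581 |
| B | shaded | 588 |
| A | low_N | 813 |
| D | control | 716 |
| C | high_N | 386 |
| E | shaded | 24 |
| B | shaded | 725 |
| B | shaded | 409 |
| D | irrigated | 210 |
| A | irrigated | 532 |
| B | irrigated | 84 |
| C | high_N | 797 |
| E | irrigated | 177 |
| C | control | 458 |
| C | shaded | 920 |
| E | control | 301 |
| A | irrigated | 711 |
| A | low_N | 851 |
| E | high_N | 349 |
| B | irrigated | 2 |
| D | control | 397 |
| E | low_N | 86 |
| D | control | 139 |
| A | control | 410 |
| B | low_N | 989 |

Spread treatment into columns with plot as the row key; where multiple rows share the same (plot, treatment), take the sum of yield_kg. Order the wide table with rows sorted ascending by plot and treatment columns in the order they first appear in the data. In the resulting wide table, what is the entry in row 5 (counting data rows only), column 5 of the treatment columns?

With rows sorted ascending by plot, row 5 is plot=E. treatment columns in first-appearance order: irrigated, shaded, control, high_N, low_N; column 5 is low_N.
Long rows with plot=E, treatment=low_N: 93 + 35 + 86 = 214.

214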